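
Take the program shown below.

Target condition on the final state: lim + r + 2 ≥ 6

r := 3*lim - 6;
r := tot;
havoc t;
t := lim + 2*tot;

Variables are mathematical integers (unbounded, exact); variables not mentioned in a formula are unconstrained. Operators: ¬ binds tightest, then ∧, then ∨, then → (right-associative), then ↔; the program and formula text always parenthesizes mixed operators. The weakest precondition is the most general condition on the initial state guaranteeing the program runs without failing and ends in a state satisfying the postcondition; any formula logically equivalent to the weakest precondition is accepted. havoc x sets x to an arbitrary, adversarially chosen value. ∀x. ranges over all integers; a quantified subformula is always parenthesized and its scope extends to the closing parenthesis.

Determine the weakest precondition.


Working backward. After the program, the postcondition lim + r + 2 ≥ 6 must hold; in canonical form it is lim + r ≥ 4.
Before t := lim + 2*tot: lim + r ≥ 4
Before havoc t: lim + r ≥ 4
Before r := tot: lim + tot ≥ 4
Before r := 3*lim - 6: lim + tot ≥ 4
Answer: WP = lim + tot ≥ 4


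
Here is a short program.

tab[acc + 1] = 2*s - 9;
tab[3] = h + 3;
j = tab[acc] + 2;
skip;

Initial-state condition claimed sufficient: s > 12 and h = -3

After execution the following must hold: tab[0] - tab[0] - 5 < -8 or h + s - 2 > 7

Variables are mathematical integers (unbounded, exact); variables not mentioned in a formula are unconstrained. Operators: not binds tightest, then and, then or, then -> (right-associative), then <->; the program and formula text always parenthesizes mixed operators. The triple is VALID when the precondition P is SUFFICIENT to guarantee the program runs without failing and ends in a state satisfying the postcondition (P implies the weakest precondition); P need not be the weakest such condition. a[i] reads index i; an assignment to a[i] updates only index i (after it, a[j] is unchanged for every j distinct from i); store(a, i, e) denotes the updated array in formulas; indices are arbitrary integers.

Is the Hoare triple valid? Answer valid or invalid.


Working backward. After the program, the postcondition tab[0] - tab[0] - 5 < -8 or h + s - 2 > 7 must hold; in canonical form it is h + s > 9.
Before skip: h + s > 9
Before j := tab[acc] + 2: h + s > 9
Before tab[3] := h + 3: h + s > 9
Before tab[acc + 1] := 2*s - 9: h + s > 9
The weakest precondition is h + s > 9.
Check whether s > 12 and h = -3 implies it.
Every state satisfying the precondition satisfies the weakest precondition: the implication holds.
Answer: valid


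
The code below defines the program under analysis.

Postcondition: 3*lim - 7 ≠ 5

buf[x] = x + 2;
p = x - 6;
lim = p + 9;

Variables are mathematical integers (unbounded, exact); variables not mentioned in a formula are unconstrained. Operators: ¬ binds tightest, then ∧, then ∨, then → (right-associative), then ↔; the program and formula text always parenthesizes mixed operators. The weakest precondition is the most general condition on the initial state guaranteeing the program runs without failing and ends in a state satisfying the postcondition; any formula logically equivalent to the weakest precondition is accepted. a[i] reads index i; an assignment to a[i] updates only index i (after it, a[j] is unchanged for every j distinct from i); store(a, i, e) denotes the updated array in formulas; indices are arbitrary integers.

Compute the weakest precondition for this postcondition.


Working backward. After the program, the postcondition 3*lim - 7 ≠ 5 must hold; in canonical form it is 3*lim ≠ 12.
Before lim := p + 9: 3*p ≠ -15
Before p := x - 6: 3*x ≠ 3
Before buf[x] := x + 2: 3*x ≠ 3
Answer: WP = 3*x ≠ 3


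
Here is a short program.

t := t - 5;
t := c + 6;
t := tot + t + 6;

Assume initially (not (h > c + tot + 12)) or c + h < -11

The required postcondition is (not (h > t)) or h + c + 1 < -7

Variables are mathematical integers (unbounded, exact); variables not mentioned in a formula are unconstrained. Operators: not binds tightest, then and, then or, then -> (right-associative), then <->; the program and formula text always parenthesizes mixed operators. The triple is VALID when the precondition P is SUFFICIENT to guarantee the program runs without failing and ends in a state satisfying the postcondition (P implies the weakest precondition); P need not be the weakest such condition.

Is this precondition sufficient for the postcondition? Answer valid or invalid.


Working backward. After the program, the postcondition (not (h > t)) or h + c + 1 < -7 must hold; in canonical form it is (not (h > t)) or c + h < -8.
Before t := tot + t + 6: (not (h > t + tot + 6)) or c + h < -8
Before t := c + 6: (not (h > c + tot + 12)) or c + h < -8
Before t := t - 5: (not (h > c + tot + 12)) or c + h < -8
The weakest precondition is (not (h > c + tot + 12)) or c + h < -8.
Check whether (not (h > c + tot + 12)) or c + h < -11 implies it.
Every state satisfying the precondition satisfies the weakest precondition: the implication holds.
Answer: valid


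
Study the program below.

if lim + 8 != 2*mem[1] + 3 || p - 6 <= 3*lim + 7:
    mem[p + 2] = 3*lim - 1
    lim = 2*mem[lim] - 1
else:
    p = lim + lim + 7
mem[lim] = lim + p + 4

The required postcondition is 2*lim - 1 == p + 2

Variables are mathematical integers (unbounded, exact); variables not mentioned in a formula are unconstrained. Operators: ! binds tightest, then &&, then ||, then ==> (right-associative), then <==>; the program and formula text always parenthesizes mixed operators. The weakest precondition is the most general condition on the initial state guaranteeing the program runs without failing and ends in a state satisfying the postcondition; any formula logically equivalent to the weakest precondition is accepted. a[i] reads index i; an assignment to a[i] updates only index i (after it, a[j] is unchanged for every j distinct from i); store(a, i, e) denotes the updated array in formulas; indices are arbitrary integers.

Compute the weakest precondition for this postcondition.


Working backward. After the program, the postcondition 2*lim - 1 == p + 2 must hold; in canonical form it is 2*lim == p + 3.
Before mem[lim] := lim + p + 4: 2*lim == p + 3
Then branch requires 4*store(mem, p + 2, 3*lim - 1)[lim] == p + 5; else branch requires false.
Before the if: ((lim != 2*mem[1] - 5 || p <= 3*lim + 13) ==> 4*store(mem, p + 2, 3*lim - 1)[lim] == p + 5) && (lim != 2*mem[1] - 5 || p <= 3*lim + 13)
Answer: WP = ((lim != 2*mem[1] - 5 || p <= 3*lim + 13) ==> 4*store(mem, p + 2, 3*lim - 1)[lim] == p + 5) && (lim != 2*mem[1] - 5 || p <= 3*lim + 13)


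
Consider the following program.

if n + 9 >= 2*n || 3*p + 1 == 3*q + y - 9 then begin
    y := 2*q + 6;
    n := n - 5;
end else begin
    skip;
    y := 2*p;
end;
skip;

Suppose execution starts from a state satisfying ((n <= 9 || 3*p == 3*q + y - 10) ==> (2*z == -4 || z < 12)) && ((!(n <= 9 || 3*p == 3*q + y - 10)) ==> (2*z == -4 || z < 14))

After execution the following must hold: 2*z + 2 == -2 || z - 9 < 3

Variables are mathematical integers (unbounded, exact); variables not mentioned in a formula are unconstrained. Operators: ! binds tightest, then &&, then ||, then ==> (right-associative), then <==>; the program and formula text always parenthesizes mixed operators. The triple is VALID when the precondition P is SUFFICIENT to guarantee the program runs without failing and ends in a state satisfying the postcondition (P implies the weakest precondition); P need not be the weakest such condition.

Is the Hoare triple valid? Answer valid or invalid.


Working backward. After the program, the postcondition 2*z + 2 == -2 || z - 9 < 3 must hold; in canonical form it is 2*z == -4 || z < 12.
Before skip: 2*z == -4 || z < 12
Then branch requires 2*z == -4 || z < 12; else branch requires 2*z == -4 || z < 12.
Before the if: ((n <= 9 || 3*p == 3*q + y - 10) ==> (2*z == -4 || z < 12)) && ((!(n <= 9 || 3*p == 3*q + y - 10)) ==> (2*z == -4 || z < 12))
The weakest precondition is ((n <= 9 || 3*p == 3*q + y - 10) ==> (2*z == -4 || z < 12)) && ((!(n <= 9 || 3*p == 3*q + y - 10)) ==> (2*z == -4 || z < 12)).
Check whether ((n <= 9 || 3*p == 3*q + y - 10) ==> (2*z == -4 || z < 12)) && ((!(n <= 9 || 3*p == 3*q + y - 10)) ==> (2*z == -4 || z < 14)) implies it.
Countermodel: at the initial state n = 10, p = 0, q = 0, y = 11, z = 12, the precondition holds but the weakest precondition fails.
Answer: invalid


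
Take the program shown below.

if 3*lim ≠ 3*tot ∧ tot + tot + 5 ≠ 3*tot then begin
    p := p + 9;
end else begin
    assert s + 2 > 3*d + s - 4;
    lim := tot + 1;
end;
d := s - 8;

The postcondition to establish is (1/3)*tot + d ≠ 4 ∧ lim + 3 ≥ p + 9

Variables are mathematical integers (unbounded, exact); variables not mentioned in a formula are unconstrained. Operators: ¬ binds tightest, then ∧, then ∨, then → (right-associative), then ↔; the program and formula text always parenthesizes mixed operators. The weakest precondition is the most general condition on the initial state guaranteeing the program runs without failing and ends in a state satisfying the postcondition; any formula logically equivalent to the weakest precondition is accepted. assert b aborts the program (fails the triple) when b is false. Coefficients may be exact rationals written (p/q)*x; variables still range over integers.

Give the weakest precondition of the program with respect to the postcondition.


Working backward. After the program, the postcondition (1/3)*tot + d ≠ 4 ∧ lim + 3 ≥ p + 9 must hold; in canonical form it is d + (1/3)*tot ≠ 4 ∧ lim ≥ p + 6.
Before d := s - 8: s + (1/3)*tot ≠ 12 ∧ lim ≥ p + 6
Then branch requires s + (1/3)*tot ≠ 12 ∧ lim ≥ p + 15; else branch requires 3*d < 6 ∧ s + (1/3)*tot ≠ 12 ∧ tot ≥ p + 5.
Before the if: ((3*lim ≠ 3*tot ∧ tot ≠ 5) → (s + (1/3)*tot ≠ 12 ∧ lim ≥ p + 15)) ∧ ((¬(3*lim ≠ 3*tot ∧ tot ≠ 5)) → (3*d < 6 ∧ s + (1/3)*tot ≠ 12 ∧ tot ≥ p + 5))
Answer: WP = ((3*lim ≠ 3*tot ∧ tot ≠ 5) → (s + (1/3)*tot ≠ 12 ∧ lim ≥ p + 15)) ∧ ((¬(3*lim ≠ 3*tot ∧ tot ≠ 5)) → (3*d < 6 ∧ s + (1/3)*tot ≠ 12 ∧ tot ≥ p + 5))


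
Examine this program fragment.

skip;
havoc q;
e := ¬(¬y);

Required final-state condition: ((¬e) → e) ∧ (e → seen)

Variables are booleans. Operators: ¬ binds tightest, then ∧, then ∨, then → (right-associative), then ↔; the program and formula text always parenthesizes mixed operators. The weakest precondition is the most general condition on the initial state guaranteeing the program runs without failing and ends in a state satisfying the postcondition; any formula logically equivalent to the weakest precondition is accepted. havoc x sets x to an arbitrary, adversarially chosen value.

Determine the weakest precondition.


Working backward. After the program, ((¬e) → e) ∧ (e → seen) must hold.
Before e := ¬(¬y): ((¬y) → y) ∧ (y → seen)
Before havoc q: ((¬y) → y) ∧ (y → seen)
Before skip: ((¬y) → y) ∧ (y → seen)
Answer: WP = ((¬y) → y) ∧ (y → seen)


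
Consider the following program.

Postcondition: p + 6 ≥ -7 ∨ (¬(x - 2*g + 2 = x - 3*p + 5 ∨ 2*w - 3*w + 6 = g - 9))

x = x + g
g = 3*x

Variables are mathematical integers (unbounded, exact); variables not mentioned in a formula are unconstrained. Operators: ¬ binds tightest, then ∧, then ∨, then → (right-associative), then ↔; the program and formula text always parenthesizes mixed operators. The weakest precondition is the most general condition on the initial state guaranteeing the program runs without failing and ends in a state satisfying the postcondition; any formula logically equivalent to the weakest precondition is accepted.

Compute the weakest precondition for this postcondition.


Working backward. After the program, the postcondition p + 6 ≥ -7 ∨ (¬(x - 2*g + 2 = x - 3*p + 5 ∨ 2*w - 3*w + 6 = g - 9)) must hold; in canonical form it is p ≥ -13 ∨ (¬(3*p = 2*g + 3 ∨ g + w = 15)).
Before g := 3*x: p ≥ -13 ∨ (¬(3*p = 6*x + 3 ∨ w + 3*x = 15))
Before x := x + g: p ≥ -13 ∨ (¬(3*p = 6*g + 6*x + 3 ∨ 3*g + w + 3*x = 15))
Answer: WP = p ≥ -13 ∨ (¬(3*p = 6*g + 6*x + 3 ∨ 3*g + w + 3*x = 15))


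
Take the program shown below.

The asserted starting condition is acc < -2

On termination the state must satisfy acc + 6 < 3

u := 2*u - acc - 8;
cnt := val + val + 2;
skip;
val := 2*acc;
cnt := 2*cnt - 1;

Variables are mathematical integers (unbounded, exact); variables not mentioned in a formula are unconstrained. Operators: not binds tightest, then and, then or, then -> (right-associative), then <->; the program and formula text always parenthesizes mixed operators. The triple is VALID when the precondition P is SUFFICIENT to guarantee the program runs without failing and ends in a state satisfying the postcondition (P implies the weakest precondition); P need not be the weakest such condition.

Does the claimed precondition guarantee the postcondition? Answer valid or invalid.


Working backward. After the program, the postcondition acc + 6 < 3 must hold; in canonical form it is acc < -3.
Before cnt := 2*cnt - 1: acc < -3
Before val := 2*acc: acc < -3
Before skip: acc < -3
Before cnt := val + val + 2: acc < -3
Before u := 2*u - acc - 8: acc < -3
The weakest precondition is acc < -3.
Check whether acc < -2 implies it.
Countermodel: at the initial state acc = -3, the precondition holds but the weakest precondition fails.
Answer: invalid


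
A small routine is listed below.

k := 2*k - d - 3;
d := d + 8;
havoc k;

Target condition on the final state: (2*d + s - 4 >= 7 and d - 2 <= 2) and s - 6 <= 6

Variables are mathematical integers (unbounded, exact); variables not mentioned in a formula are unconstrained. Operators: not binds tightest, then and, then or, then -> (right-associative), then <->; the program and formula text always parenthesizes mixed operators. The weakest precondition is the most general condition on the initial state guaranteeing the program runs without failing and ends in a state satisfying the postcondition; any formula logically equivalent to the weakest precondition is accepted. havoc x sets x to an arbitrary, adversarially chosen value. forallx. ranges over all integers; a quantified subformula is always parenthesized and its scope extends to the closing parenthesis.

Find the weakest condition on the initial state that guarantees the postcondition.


Working backward. After the program, the postcondition (2*d + s - 4 >= 7 and d - 2 <= 2) and s - 6 <= 6 must hold; in canonical form it is 2*d + s >= 11 and d <= 4 and s <= 12.
Before havoc k: 2*d + s >= 11 and d <= 4 and s <= 12
Before d := d + 8: 2*d + s >= -5 and d <= -4 and s <= 12
Before k := 2*k - d - 3: 2*d + s >= -5 and d <= -4 and s <= 12
Answer: WP = 2*d + s >= -5 and d <= -4 and s <= 12


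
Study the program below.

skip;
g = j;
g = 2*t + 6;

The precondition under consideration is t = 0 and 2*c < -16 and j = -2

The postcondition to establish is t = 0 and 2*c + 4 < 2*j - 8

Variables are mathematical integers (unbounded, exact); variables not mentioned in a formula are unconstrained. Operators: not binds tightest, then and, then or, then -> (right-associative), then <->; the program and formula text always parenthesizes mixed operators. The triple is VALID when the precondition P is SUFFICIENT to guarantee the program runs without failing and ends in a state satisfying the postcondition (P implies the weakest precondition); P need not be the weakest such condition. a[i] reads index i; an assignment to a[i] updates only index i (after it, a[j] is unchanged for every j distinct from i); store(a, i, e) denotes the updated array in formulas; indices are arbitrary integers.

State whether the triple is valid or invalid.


Working backward. After the program, the postcondition t = 0 and 2*c + 4 < 2*j - 8 must hold; in canonical form it is t = 0 and 2*c < 2*j - 12.
Before g := 2*t + 6: t = 0 and 2*c < 2*j - 12
Before g := j: t = 0 and 2*c < 2*j - 12
Before skip: t = 0 and 2*c < 2*j - 12
The weakest precondition is t = 0 and 2*c < 2*j - 12.
Check whether t = 0 and 2*c < -16 and j = -2 implies it.
Every state satisfying the precondition satisfies the weakest precondition: the implication holds.
Answer: valid


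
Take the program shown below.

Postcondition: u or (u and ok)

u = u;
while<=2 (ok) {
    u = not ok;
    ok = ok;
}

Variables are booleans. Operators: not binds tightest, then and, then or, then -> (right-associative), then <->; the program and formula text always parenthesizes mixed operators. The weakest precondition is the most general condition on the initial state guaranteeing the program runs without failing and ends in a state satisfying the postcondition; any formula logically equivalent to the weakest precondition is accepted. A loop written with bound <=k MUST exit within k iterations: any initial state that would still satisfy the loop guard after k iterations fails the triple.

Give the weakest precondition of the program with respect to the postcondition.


Working backward. After the program, u or (u and ok) must hold.
Before the loop (bound <=2), unroll the exhaustion recursion (WP_0 = exit-now case; WP_j = one more guarded iteration, up to j = 2):
  WP_0: (not ok) and (u or (u and ok))
  WP_1: (ok -> (not ok)) and ((not ok) -> (u or (u and ok)))
  WP_2: (ok -> (ok -> (not ok))) and ((not ok) -> (u or (u and ok)))
So before the loop: (ok -> (ok -> (not ok))) and ((not ok) -> (u or (u and ok)))
Before u := u: (ok -> (ok -> (not ok))) and ((not ok) -> (u or (u and ok)))
Answer: WP = (ok -> (ok -> (not ok))) and ((not ok) -> (u or (u and ok)))


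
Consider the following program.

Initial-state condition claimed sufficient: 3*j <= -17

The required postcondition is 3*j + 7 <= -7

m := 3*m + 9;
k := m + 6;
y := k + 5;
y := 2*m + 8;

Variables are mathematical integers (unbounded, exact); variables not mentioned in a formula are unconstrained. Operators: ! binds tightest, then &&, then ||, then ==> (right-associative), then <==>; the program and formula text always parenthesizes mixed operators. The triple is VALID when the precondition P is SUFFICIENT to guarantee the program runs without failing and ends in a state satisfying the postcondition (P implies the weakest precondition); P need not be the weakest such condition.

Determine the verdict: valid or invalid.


Working backward. After the program, the postcondition 3*j + 7 <= -7 must hold; in canonical form it is 3*j <= -14.
Before y := 2*m + 8: 3*j <= -14
Before y := k + 5: 3*j <= -14
Before k := m + 6: 3*j <= -14
Before m := 3*m + 9: 3*j <= -14
The weakest precondition is 3*j <= -14.
Check whether 3*j <= -17 implies it.
Every state satisfying the precondition satisfies the weakest precondition: the implication holds.
Answer: valid


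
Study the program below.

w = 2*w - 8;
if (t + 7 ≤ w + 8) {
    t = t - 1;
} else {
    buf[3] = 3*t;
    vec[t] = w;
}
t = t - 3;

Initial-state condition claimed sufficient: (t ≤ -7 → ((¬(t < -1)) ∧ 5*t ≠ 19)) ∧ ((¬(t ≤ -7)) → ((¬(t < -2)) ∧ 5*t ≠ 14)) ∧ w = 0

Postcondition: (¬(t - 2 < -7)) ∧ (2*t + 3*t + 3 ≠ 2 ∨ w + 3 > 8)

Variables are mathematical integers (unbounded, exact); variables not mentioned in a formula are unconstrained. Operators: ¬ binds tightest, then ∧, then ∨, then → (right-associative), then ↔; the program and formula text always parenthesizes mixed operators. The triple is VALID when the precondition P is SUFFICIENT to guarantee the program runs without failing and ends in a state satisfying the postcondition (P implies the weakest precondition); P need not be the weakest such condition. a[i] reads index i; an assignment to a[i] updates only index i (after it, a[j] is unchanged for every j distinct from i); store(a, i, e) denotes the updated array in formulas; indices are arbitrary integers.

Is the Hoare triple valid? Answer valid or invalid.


Working backward. After the program, the postcondition (¬(t - 2 < -7)) ∧ (2*t + 3*t + 3 ≠ 2 ∨ w + 3 > 8) must hold; in canonical form it is (¬(t < -5)) ∧ (5*t ≠ -1 ∨ w > 5).
Before t := t - 3: (¬(t < -2)) ∧ (5*t ≠ 14 ∨ w > 5)
Then branch requires (¬(t < -1)) ∧ (5*t ≠ 19 ∨ w > 5); else branch requires (¬(t < -2)) ∧ (5*t ≠ 14 ∨ w > 5).
Before the if: (t ≤ w + 1 → ((¬(t < -1)) ∧ (5*t ≠ 19 ∨ w > 5))) ∧ ((¬(t ≤ w + 1)) → ((¬(t < -2)) ∧ (5*t ≠ 14 ∨ w > 5)))
Before w := 2*w - 8: (t ≤ 2*w - 7 → ((¬(t < -1)) ∧ (5*t ≠ 19 ∨ 2*w > 13))) ∧ ((¬(t ≤ 2*w - 7)) → ((¬(t < -2)) ∧ (5*t ≠ 14 ∨ 2*w > 13)))
The weakest precondition is (t ≤ 2*w - 7 → ((¬(t < -1)) ∧ (5*t ≠ 19 ∨ 2*w > 13))) ∧ ((¬(t ≤ 2*w - 7)) → ((¬(t < -2)) ∧ (5*t ≠ 14 ∨ 2*w > 13))).
Check whether (t ≤ -7 → ((¬(t < -1)) ∧ 5*t ≠ 19)) ∧ ((¬(t ≤ -7)) → ((¬(t < -2)) ∧ 5*t ≠ 14)) ∧ w = 0 implies it.
Every state satisfying the precondition satisfies the weakest precondition: the implication holds.
Answer: valid


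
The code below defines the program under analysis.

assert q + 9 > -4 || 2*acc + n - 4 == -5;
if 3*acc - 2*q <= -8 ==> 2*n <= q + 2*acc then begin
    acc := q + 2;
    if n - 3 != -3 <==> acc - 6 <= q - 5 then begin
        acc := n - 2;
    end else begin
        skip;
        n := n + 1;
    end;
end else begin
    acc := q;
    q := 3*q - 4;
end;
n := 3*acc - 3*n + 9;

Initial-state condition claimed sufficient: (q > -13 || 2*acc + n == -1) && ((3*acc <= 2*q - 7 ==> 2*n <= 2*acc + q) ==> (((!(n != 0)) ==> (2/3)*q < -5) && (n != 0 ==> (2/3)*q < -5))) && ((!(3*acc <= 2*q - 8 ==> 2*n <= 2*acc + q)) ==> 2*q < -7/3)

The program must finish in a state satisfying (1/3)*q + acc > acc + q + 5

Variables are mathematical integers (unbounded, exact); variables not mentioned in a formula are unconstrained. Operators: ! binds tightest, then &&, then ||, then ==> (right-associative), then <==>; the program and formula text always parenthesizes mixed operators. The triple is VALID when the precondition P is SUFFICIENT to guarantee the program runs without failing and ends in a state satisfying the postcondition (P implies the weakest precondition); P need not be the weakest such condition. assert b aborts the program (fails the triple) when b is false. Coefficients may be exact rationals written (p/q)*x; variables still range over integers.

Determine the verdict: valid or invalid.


Working backward. After the program, the postcondition (1/3)*q + acc > acc + q + 5 must hold; in canonical form it is (2/3)*q < -5.
Before n := 3*acc - 3*n + 9: (2/3)*q < -5
Then branch requires ((!(n != 0)) ==> (2/3)*q < -5) && (n != 0 ==> (2/3)*q < -5); else branch requires 2*q < -7/3.
Before the if: ((3*acc <= 2*q - 8 ==> 2*n <= 2*acc + q) ==> (((!(n != 0)) ==> (2/3)*q < -5) && (n != 0 ==> (2/3)*q < -5))) && ((!(3*acc <= 2*q - 8 ==> 2*n <= 2*acc + q)) ==> 2*q < -7/3)
Before assert q + 9 > -4 || 2*acc + n - 4 == -5: (q > -13 || 2*acc + n == -1) && ((3*acc <= 2*q - 8 ==> 2*n <= 2*acc + q) ==> (((!(n != 0)) ==> (2/3)*q < -5) && (n != 0 ==> (2/3)*q < -5))) && ((!(3*acc <= 2*q - 8 ==> 2*n <= 2*acc + q)) ==> 2*q < -7/3)
The weakest precondition is (q > -13 || 2*acc + n == -1) && ((3*acc <= 2*q - 8 ==> 2*n <= 2*acc + q) ==> (((!(n != 0)) ==> (2/3)*q < -5) && (n != 0 ==> (2/3)*q < -5))) && ((!(3*acc <= 2*q - 8 ==> 2*n <= 2*acc + q)) ==> 2*q < -7/3).
Check whether (q > -13 || 2*acc + n == -1) && ((3*acc <= 2*q - 7 ==> 2*n <= 2*acc + q) ==> (((!(n != 0)) ==> (2/3)*q < -5) && (n != 0 ==> (2/3)*q < -5))) && ((!(3*acc <= 2*q - 8 ==> 2*n <= 2*acc + q)) ==> 2*q < -7/3) implies it.
Countermodel: at the initial state acc = 1, n = 4, q = 5, the precondition holds but the weakest precondition fails.
Answer: invalid


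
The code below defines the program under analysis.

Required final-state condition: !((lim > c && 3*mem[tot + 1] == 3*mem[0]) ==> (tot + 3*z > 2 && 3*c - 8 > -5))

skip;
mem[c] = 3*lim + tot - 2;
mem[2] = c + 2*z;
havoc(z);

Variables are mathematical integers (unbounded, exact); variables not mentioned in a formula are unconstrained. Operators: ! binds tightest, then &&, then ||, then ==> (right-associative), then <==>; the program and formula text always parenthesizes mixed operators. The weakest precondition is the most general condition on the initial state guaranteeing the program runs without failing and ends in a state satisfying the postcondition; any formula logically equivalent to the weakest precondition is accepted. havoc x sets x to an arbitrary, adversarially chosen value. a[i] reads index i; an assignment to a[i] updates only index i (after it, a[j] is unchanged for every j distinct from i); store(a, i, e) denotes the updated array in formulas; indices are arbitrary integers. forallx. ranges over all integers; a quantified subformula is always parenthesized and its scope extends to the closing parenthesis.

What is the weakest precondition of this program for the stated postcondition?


Working backward. After the program, the postcondition !((lim > c && 3*mem[tot + 1] == 3*mem[0]) ==> (tot + 3*z > 2 && 3*c - 8 > -5)) must hold; in canonical form it is !((lim > c && 3*mem[tot + 1] == 3*mem[0]) ==> (tot + 3*z > 2 && 3*c > 3)).
Before havoc z: forall z_1. (!((lim > c && 3*mem[tot + 1] == 3*mem[0]) ==> (tot + 3*z_1 > 2 && 3*c > 3)))
Before mem[2] := c + 2*z: forall z_1. (!((lim > c && 3*store(mem, 2, c + 2*z)[tot + 1] == 3*mem[0]) ==> (tot + 3*z_1 > 2 && 3*c > 3)))
Before mem[c] := 3*lim + tot - 2: forall z_1. (!((lim > c && 3*store(store(mem, c, 3*lim + tot - 2), 2, c + 2*z)[tot + 1] == 3*store(mem, c, 3*lim + tot - 2)[0]) ==> (tot + 3*z_1 > 2 && 3*c > 3)))
Before skip: forall z_1. (!((lim > c && 3*store(store(mem, c, 3*lim + tot - 2), 2, c + 2*z)[tot + 1] == 3*store(mem, c, 3*lim + tot - 2)[0]) ==> (tot + 3*z_1 > 2 && 3*c > 3)))
Answer: WP = forall z_1. (!((lim > c && 3*store(store(mem, c, 3*lim + tot - 2), 2, c + 2*z)[tot + 1] == 3*store(mem, c, 3*lim + tot - 2)[0]) ==> (tot + 3*z_1 > 2 && 3*c > 3)))


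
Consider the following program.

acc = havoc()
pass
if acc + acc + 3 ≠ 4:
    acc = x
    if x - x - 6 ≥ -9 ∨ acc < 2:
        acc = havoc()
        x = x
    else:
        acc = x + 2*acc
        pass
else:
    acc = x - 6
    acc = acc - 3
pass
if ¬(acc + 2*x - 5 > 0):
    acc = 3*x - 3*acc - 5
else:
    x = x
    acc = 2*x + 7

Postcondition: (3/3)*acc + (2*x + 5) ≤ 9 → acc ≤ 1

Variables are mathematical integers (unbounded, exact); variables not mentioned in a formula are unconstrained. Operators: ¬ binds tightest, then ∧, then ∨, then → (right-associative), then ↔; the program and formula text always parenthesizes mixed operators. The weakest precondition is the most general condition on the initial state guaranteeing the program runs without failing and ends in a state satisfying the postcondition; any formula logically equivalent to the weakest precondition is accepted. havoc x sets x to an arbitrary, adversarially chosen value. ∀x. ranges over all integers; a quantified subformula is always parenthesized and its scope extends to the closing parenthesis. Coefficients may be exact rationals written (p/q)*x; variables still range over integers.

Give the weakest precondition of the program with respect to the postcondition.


Working backward. After the program, the postcondition (3/3)*acc + (2*x + 5) ≤ 9 → acc ≤ 1 must hold; in canonical form it is acc + 2*x ≤ 4 → acc ≤ 1.
Then branch requires 5*x ≤ 3*acc + 9 → 3*x ≤ 3*acc + 6; else branch requires 4*x ≤ -3 → 2*x ≤ -6.
Before the if: ((¬(acc + 2*x > 5)) → (5*x ≤ 3*acc + 9 → 3*x ≤ 3*acc + 6)) ∧ (acc + 2*x > 5 → (4*x ≤ -3 → 2*x ≤ -6))
Before skip: ((¬(acc + 2*x > 5)) → (5*x ≤ 3*acc + 9 → 3*x ≤ 3*acc + 6)) ∧ (acc + 2*x > 5 → (4*x ≤ -3 → 2*x ≤ -6))
Then branch requires ∀acc_1. (((¬(acc_1 + 2*x > 5)) → (5*x ≤ 3*acc_1 + 9 → 3*x ≤ 3*acc_1 + 6)) ∧ (acc_1 + 2*x > 5 → (4*x ≤ -3 → 2*x ≤ -6))); else branch requires ((¬(3*x > 14)) → (¬(2*x ≤ -18))) ∧ (3*x > 14 → (4*x ≤ -3 → 2*x ≤ -6)).
Before the if: (2*acc ≠ 1 → (∀acc_1. (((¬(acc_1 + 2*x > 5)) → (5*x ≤ 3*acc_1 + 9 → 3*x ≤ 3*acc_1 + 6)) ∧ (acc_1 + 2*x > 5 → (4*x ≤ -3 → 2*x ≤ -6))))) ∧ ((¬(2*acc ≠ 1)) → (((¬(3*x > 14)) → (¬(2*x ≤ -18))) ∧ (3*x > 14 → (4*x ≤ -3 → 2*x ≤ -6))))
Before skip: (2*acc ≠ 1 → (∀acc_1. (((¬(acc_1 + 2*x > 5)) → (5*x ≤ 3*acc_1 + 9 → 3*x ≤ 3*acc_1 + 6)) ∧ (acc_1 + 2*x > 5 → (4*x ≤ -3 → 2*x ≤ -6))))) ∧ ((¬(2*acc ≠ 1)) → (((¬(3*x > 14)) → (¬(2*x ≤ -18))) ∧ (3*x > 14 → (4*x ≤ -3 → 2*x ≤ -6))))
Before havoc acc: ∀acc_2. ((2*acc_2 ≠ 1 → (∀acc_1. (((¬(acc_1 + 2*x > 5)) → (5*x ≤ 3*acc_1 + 9 → 3*x ≤ 3*acc_1 + 6)) ∧ (acc_1 + 2*x > 5 → (4*x ≤ -3 → 2*x ≤ -6))))) ∧ ((¬(2*acc_2 ≠ 1)) → (((¬(3*x > 14)) → (¬(2*x ≤ -18))) ∧ (3*x > 14 → (4*x ≤ -3 → 2*x ≤ -6)))))
Answer: WP = ∀acc_2. ((2*acc_2 ≠ 1 → (∀acc_1. (((¬(acc_1 + 2*x > 5)) → (5*x ≤ 3*acc_1 + 9 → 3*x ≤ 3*acc_1 + 6)) ∧ (acc_1 + 2*x > 5 → (4*x ≤ -3 → 2*x ≤ -6))))) ∧ ((¬(2*acc_2 ≠ 1)) → (((¬(3*x > 14)) → (¬(2*x ≤ -18))) ∧ (3*x > 14 → (4*x ≤ -3 → 2*x ≤ -6)))))


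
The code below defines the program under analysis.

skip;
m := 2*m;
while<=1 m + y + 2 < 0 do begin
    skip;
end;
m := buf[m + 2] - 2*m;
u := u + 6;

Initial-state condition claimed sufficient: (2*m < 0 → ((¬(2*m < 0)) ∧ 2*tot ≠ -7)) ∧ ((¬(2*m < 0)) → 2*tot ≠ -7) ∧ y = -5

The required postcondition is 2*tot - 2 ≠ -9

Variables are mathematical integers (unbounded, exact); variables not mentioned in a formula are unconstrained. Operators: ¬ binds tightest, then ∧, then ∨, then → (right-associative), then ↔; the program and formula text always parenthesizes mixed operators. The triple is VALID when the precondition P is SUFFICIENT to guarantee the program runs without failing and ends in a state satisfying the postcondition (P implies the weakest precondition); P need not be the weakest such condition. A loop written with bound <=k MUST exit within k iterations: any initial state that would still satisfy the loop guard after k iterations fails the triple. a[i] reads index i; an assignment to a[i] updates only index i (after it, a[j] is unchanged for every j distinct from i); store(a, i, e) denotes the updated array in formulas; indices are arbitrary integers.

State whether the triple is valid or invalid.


Working backward. After the program, the postcondition 2*tot - 2 ≠ -9 must hold; in canonical form it is 2*tot ≠ -7.
Before u := u + 6: 2*tot ≠ -7
Before m := buf[m + 2] - 2*m: 2*tot ≠ -7
Before the loop (bound <=1), unroll the exhaustion recursion (WP_0 = exit-now case; WP_j = one more guarded iteration, up to j = 1):
  WP_0: (¬(m + y < -2)) ∧ 2*tot ≠ -7
  WP_1: (m + y < -2 → ((¬(m + y < -2)) ∧ 2*tot ≠ -7)) ∧ ((¬(m + y < -2)) → 2*tot ≠ -7)
So before the loop: (m + y < -2 → ((¬(m + y < -2)) ∧ 2*tot ≠ -7)) ∧ ((¬(m + y < -2)) → 2*tot ≠ -7)
Before m := 2*m: (2*m + y < -2 → ((¬(2*m + y < -2)) ∧ 2*tot ≠ -7)) ∧ ((¬(2*m + y < -2)) → 2*tot ≠ -7)
Before skip: (2*m + y < -2 → ((¬(2*m + y < -2)) ∧ 2*tot ≠ -7)) ∧ ((¬(2*m + y < -2)) → 2*tot ≠ -7)
The weakest precondition is (2*m + y < -2 → ((¬(2*m + y < -2)) ∧ 2*tot ≠ -7)) ∧ ((¬(2*m + y < -2)) → 2*tot ≠ -7).
Check whether (2*m < 0 → ((¬(2*m < 0)) ∧ 2*tot ≠ -7)) ∧ ((¬(2*m < 0)) → 2*tot ≠ -7) ∧ y = -5 implies it.
Countermodel: at the initial state m = 0, tot = 0, y = -5, the precondition holds but the weakest precondition fails.
Answer: invalid


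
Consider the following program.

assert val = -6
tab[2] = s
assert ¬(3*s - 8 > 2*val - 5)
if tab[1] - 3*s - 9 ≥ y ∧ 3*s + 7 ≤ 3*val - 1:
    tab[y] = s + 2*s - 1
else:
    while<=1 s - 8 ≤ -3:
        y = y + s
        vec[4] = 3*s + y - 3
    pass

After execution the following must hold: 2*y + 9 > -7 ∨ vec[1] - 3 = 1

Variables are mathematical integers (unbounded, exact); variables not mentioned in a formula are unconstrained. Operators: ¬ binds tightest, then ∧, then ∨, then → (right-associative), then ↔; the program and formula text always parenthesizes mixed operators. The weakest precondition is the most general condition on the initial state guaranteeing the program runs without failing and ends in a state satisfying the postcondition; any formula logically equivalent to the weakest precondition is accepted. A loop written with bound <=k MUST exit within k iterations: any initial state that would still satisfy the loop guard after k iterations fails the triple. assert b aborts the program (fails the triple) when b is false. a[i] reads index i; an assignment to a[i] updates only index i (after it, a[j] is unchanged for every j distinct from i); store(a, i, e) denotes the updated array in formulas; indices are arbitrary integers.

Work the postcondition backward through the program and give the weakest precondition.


Working backward. After the program, the postcondition 2*y + 9 > -7 ∨ vec[1] - 3 = 1 must hold; in canonical form it is 2*y > -16 ∨ vec[1] = 4.
Then branch requires 2*y > -16 ∨ vec[1] = 4; else branch requires (s ≤ 5 → ((¬(s ≤ 5)) ∧ (2*s + 2*y > -16 ∨ vec[1] = 4))) ∧ ((¬(s ≤ 5)) → (2*y > -16 ∨ vec[1] = 4)).
Before the if: ((tab[1] ≥ 3*s + y + 9 ∧ 3*s ≤ 3*val - 8) → (2*y > -16 ∨ vec[1] = 4)) ∧ ((¬(tab[1] ≥ 3*s + y + 9 ∧ 3*s ≤ 3*val - 8)) → ((s ≤ 5 → ((¬(s ≤ 5)) ∧ (2*s + 2*y > -16 ∨ vec[1] = 4))) ∧ ((¬(s ≤ 5)) → (2*y > -16 ∨ vec[1] = 4))))
Before assert ¬(3*s - 8 > 2*val - 5): (¬(3*s > 2*val + 3)) ∧ ((tab[1] ≥ 3*s + y + 9 ∧ 3*s ≤ 3*val - 8) → (2*y > -16 ∨ vec[1] = 4)) ∧ ((¬(tab[1] ≥ 3*s + y + 9 ∧ 3*s ≤ 3*val - 8)) → ((s ≤ 5 → ((¬(s ≤ 5)) ∧ (2*s + 2*y > -16 ∨ vec[1] = 4))) ∧ ((¬(s ≤ 5)) → (2*y > -16 ∨ vec[1] = 4))))
Before tab[2] := s: (¬(3*s > 2*val + 3)) ∧ ((tab[1] ≥ 3*s + y + 9 ∧ 3*s ≤ 3*val - 8) → (2*y > -16 ∨ vec[1] = 4)) ∧ ((¬(tab[1] ≥ 3*s + y + 9 ∧ 3*s ≤ 3*val - 8)) → ((s ≤ 5 → ((¬(s ≤ 5)) ∧ (2*s + 2*y > -16 ∨ vec[1] = 4))) ∧ ((¬(s ≤ 5)) → (2*y > -16 ∨ vec[1] = 4))))
Before assert val = -6: val = -6 ∧ (¬(3*s > 2*val + 3)) ∧ ((tab[1] ≥ 3*s + y + 9 ∧ 3*s ≤ 3*val - 8) → (2*y > -16 ∨ vec[1] = 4)) ∧ ((¬(tab[1] ≥ 3*s + y + 9 ∧ 3*s ≤ 3*val - 8)) → ((s ≤ 5 → ((¬(s ≤ 5)) ∧ (2*s + 2*y > -16 ∨ vec[1] = 4))) ∧ ((¬(s ≤ 5)) → (2*y > -16 ∨ vec[1] = 4))))
Answer: WP = val = -6 ∧ (¬(3*s > 2*val + 3)) ∧ ((tab[1] ≥ 3*s + y + 9 ∧ 3*s ≤ 3*val - 8) → (2*y > -16 ∨ vec[1] = 4)) ∧ ((¬(tab[1] ≥ 3*s + y + 9 ∧ 3*s ≤ 3*val - 8)) → ((s ≤ 5 → ((¬(s ≤ 5)) ∧ (2*s + 2*y > -16 ∨ vec[1] = 4))) ∧ ((¬(s ≤ 5)) → (2*y > -16 ∨ vec[1] = 4))))


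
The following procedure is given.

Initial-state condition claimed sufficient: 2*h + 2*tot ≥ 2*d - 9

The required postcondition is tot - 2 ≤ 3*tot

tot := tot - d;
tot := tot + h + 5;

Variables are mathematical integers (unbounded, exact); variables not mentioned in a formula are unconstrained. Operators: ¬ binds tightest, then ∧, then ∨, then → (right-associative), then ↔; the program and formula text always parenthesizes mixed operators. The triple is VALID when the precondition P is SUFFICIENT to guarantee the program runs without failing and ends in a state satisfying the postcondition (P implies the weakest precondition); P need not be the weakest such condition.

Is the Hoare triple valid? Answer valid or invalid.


Working backward. After the program, the postcondition tot - 2 ≤ 3*tot must hold; in canonical form it is 2*tot ≥ -2.
Before tot := tot + h + 5: 2*h + 2*tot ≥ -12
Before tot := tot - d: 2*h + 2*tot ≥ 2*d - 12
The weakest precondition is 2*h + 2*tot ≥ 2*d - 12.
Check whether 2*h + 2*tot ≥ 2*d - 9 implies it.
Every state satisfying the precondition satisfies the weakest precondition: the implication holds.
Answer: valid


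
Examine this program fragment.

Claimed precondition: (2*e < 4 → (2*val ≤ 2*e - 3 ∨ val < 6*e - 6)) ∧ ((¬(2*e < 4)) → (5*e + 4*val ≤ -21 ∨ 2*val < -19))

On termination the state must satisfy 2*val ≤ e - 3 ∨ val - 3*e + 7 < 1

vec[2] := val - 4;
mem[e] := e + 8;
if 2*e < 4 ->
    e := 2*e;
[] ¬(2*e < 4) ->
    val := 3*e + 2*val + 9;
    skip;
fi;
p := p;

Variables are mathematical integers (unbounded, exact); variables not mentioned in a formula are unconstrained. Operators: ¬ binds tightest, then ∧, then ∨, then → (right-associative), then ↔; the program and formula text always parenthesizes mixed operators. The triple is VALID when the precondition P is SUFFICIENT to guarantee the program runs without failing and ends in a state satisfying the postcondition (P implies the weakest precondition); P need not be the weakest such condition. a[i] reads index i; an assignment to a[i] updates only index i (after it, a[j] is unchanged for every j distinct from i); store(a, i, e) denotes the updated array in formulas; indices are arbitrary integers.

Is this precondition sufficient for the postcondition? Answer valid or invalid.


Working backward. After the program, the postcondition 2*val ≤ e - 3 ∨ val - 3*e + 7 < 1 must hold; in canonical form it is 2*val ≤ e - 3 ∨ val < 3*e - 6.
Before p := p: 2*val ≤ e - 3 ∨ val < 3*e - 6
Then branch requires 2*val ≤ 2*e - 3 ∨ val < 6*e - 6; else branch requires 5*e + 4*val ≤ -21 ∨ 2*val < -15.
Before the if: (2*e < 4 → (2*val ≤ 2*e - 3 ∨ val < 6*e - 6)) ∧ ((¬(2*e < 4)) → (5*e + 4*val ≤ -21 ∨ 2*val < -15))
Before mem[e] := e + 8: (2*e < 4 → (2*val ≤ 2*e - 3 ∨ val < 6*e - 6)) ∧ ((¬(2*e < 4)) → (5*e + 4*val ≤ -21 ∨ 2*val < -15))
Before vec[2] := val - 4: (2*e < 4 → (2*val ≤ 2*e - 3 ∨ val < 6*e - 6)) ∧ ((¬(2*e < 4)) → (5*e + 4*val ≤ -21 ∨ 2*val < -15))
The weakest precondition is (2*e < 4 → (2*val ≤ 2*e - 3 ∨ val < 6*e - 6)) ∧ ((¬(2*e < 4)) → (5*e + 4*val ≤ -21 ∨ 2*val < -15)).
Check whether (2*e < 4 → (2*val ≤ 2*e - 3 ∨ val < 6*e - 6)) ∧ ((¬(2*e < 4)) → (5*e + 4*val ≤ -21 ∨ 2*val < -19)) implies it.
Every state satisfying the precondition satisfies the weakest precondition: the implication holds.
Answer: valid


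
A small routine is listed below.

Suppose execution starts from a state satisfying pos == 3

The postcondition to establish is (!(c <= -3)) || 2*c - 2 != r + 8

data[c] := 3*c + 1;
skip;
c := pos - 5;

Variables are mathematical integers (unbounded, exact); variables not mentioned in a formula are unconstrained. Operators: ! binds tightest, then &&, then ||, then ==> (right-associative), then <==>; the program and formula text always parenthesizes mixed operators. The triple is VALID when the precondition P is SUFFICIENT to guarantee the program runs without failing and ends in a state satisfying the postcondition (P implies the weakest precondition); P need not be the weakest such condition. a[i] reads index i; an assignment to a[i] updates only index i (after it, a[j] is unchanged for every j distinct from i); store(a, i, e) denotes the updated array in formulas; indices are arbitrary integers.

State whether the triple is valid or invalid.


Working backward. After the program, the postcondition (!(c <= -3)) || 2*c - 2 != r + 8 must hold; in canonical form it is (!(c <= -3)) || 2*c != r + 10.
Before c := pos - 5: (!(pos <= 2)) || 2*pos != r + 20
Before skip: (!(pos <= 2)) || 2*pos != r + 20
Before data[c] := 3*c + 1: (!(pos <= 2)) || 2*pos != r + 20
The weakest precondition is (!(pos <= 2)) || 2*pos != r + 20.
Check whether pos == 3 implies it.
Every state satisfying the precondition satisfies the weakest precondition: the implication holds.
Answer: valid


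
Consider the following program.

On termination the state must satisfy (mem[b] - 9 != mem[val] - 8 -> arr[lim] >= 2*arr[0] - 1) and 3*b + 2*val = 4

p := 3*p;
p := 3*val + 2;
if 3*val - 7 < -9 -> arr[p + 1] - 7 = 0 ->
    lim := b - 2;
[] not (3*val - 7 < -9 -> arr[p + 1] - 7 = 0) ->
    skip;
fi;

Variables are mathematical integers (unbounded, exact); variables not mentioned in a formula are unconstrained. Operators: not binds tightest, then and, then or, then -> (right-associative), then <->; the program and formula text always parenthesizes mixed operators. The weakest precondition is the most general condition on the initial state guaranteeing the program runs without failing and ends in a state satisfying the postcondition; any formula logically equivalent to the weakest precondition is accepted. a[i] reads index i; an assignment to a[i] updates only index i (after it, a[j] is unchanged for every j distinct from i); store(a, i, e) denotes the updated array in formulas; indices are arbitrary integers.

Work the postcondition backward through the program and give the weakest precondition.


Working backward. After the program, the postcondition (mem[b] - 9 != mem[val] - 8 -> arr[lim] >= 2*arr[0] - 1) and 3*b + 2*val = 4 must hold; in canonical form it is (mem[b] != mem[val] + 1 -> arr[lim] >= 2*arr[0] - 1) and 3*b + 2*val = 4.
Then branch requires (mem[b] != mem[val] + 1 -> arr[b - 2] >= 2*arr[0] - 1) and 3*b + 2*val = 4; else branch requires (mem[b] != mem[val] + 1 -> arr[lim] >= 2*arr[0] - 1) and 3*b + 2*val = 4.
Before the if: ((3*val < -2 -> arr[p + 1] = 7) -> ((mem[b] != mem[val] + 1 -> arr[b - 2] >= 2*arr[0] - 1) and 3*b + 2*val = 4)) and ((not (3*val < -2 -> arr[p + 1] = 7)) -> ((mem[b] != mem[val] + 1 -> arr[lim] >= 2*arr[0] - 1) and 3*b + 2*val = 4))
Before p := 3*val + 2: ((3*val < -2 -> arr[3*val + 3] = 7) -> ((mem[b] != mem[val] + 1 -> arr[b - 2] >= 2*arr[0] - 1) and 3*b + 2*val = 4)) and ((not (3*val < -2 -> arr[3*val + 3] = 7)) -> ((mem[b] != mem[val] + 1 -> arr[lim] >= 2*arr[0] - 1) and 3*b + 2*val = 4))
Before p := 3*p: ((3*val < -2 -> arr[3*val + 3] = 7) -> ((mem[b] != mem[val] + 1 -> arr[b - 2] >= 2*arr[0] - 1) and 3*b + 2*val = 4)) and ((not (3*val < -2 -> arr[3*val + 3] = 7)) -> ((mem[b] != mem[val] + 1 -> arr[lim] >= 2*arr[0] - 1) and 3*b + 2*val = 4))
Answer: WP = ((3*val < -2 -> arr[3*val + 3] = 7) -> ((mem[b] != mem[val] + 1 -> arr[b - 2] >= 2*arr[0] - 1) and 3*b + 2*val = 4)) and ((not (3*val < -2 -> arr[3*val + 3] = 7)) -> ((mem[b] != mem[val] + 1 -> arr[lim] >= 2*arr[0] - 1) and 3*b + 2*val = 4))
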